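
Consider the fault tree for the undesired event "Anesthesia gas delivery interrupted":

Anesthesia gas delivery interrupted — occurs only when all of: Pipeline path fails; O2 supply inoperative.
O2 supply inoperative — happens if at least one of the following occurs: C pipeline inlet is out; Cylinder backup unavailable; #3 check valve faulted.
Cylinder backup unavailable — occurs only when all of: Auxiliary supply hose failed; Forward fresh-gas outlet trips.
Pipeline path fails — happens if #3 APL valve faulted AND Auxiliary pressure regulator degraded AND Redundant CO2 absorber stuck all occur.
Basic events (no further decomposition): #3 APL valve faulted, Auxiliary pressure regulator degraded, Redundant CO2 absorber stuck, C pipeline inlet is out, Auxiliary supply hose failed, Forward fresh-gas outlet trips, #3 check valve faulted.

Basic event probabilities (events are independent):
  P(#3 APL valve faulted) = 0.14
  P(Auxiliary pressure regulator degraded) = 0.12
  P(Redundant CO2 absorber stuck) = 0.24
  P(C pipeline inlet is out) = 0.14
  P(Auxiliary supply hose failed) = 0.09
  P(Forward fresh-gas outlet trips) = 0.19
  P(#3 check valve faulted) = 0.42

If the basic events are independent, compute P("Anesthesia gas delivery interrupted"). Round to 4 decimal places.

P(Pipeline path fails) [AND] = 0.14 × 0.12 × 0.24 = 0.004032
P(Cylinder backup unavailable) [AND] = 0.09 × 0.19 = 0.017100
P(O2 supply inoperative) [OR] = 1 − (1−0.14) × (1−0.017100) × (1−0.42) = 0.509729
P(Anesthesia gas delivery interrupted) [AND] = 0.004032 × 0.509729 = 0.002055
Rounded to 4 decimal places: P(Anesthesia gas delivery interrupted) ≈ 0.0021.

0.0021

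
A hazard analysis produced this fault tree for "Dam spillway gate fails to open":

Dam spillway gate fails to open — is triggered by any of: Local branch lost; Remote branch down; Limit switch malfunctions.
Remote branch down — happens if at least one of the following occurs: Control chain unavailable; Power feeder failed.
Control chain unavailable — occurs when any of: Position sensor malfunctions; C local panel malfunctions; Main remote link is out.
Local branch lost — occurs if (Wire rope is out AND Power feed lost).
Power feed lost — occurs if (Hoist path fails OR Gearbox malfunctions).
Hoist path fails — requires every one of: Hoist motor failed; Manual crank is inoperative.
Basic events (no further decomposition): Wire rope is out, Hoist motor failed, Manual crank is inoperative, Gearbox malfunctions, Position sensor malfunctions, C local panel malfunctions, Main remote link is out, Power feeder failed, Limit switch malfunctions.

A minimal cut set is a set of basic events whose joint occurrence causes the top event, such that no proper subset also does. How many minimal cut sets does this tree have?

Hoist path fails [AND]: one cut set from each child combined → 1 × 1 = 1 cut set(s).
Power feed lost [OR]: union of children's cut sets → 2 cut set(s).
Local branch lost [AND]: one cut set from each child combined → 1 × 2 = 2 cut set(s).
Control chain unavailable [OR]: union of children's cut sets → 3 cut set(s).
Remote branch down [OR]: union of children's cut sets → 4 cut set(s).
Dam spillway gate fails to open [OR]: union of children's cut sets → 7 cut set(s).
Minimal cut sets: {Hoist motor failed, Manual crank is inoperative, Wire rope is out}; {Gearbox malfunctions, Wire rope is out}; {Position sensor malfunctions}; {C local panel malfunctions}; {Main remote link is out}; {Power feeder failed}; {Limit switch malfunctions}.

7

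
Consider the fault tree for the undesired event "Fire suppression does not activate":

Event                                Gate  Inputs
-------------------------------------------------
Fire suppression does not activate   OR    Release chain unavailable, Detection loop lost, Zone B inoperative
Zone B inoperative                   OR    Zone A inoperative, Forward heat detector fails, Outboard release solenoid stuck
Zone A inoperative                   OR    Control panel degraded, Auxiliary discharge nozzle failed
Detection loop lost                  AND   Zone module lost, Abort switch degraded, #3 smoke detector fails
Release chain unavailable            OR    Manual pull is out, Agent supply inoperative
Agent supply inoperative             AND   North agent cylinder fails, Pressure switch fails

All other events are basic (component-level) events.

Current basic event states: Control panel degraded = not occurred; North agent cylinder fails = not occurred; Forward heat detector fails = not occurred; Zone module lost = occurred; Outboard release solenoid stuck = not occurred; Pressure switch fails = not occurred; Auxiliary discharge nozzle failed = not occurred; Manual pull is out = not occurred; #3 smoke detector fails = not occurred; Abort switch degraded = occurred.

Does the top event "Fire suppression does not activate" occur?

No

Agent supply inoperative [AND]: North agent cylinder fails=not, Pressure switch fails=not → not all inputs occur → does not occur.
Release chain unavailable [OR]: Manual pull is out=not, Agent supply inoperative=not → no input occurs → does not occur.
Detection loop lost [AND]: Zone module lost=occurs, Abort switch degraded=occurs, #3 smoke detector fails=not → not all inputs occur → does not occur.
Zone A inoperative [OR]: Control panel degraded=not, Auxiliary discharge nozzle failed=not → no input occurs → does not occur.
Zone B inoperative [OR]: Zone A inoperative=not, Forward heat detector fails=not, Outboard release solenoid stuck=not → no input occurs → does not occur.
Fire suppression does not activate [OR]: Release chain unavailable=not, Detection loop lost=not, Zone B inoperative=not → no input occurs → does not occur.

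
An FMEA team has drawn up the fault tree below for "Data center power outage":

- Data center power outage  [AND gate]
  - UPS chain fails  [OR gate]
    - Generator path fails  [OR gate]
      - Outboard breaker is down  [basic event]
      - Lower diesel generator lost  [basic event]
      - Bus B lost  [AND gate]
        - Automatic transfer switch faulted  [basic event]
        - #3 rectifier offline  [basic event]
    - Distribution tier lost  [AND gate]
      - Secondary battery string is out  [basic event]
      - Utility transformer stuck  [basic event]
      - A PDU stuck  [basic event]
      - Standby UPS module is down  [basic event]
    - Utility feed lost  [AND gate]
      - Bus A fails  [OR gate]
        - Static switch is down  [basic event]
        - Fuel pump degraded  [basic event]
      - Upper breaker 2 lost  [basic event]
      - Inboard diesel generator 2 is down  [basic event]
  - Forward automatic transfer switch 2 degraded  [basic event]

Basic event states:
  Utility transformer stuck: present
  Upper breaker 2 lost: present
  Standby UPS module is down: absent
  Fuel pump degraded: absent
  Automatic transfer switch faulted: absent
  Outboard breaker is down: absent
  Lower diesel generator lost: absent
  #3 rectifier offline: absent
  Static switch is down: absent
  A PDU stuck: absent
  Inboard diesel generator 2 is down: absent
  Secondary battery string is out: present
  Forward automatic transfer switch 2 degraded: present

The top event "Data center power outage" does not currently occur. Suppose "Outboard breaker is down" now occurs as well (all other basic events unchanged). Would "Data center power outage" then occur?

Yes

Counterfactual: set "Outboard breaker is down" to occurred.
Bus B lost [AND]: Automatic transfer switch faulted=not, #3 rectifier offline=not → not all inputs occur → does not occur.
Generator path fails [OR]: Outboard breaker is down=occurs, Lower diesel generator lost=not, Bus B lost=not → at least one input occurs → occurs.
Distribution tier lost [AND]: Secondary battery string is out=occurs, Utility transformer stuck=occurs, A PDU stuck=not, Standby UPS module is down=not → not all inputs occur → does not occur.
Bus A fails [OR]: Static switch is down=not, Fuel pump degraded=not → no input occurs → does not occur.
Utility feed lost [AND]: Bus A fails=not, Upper breaker 2 lost=occurs, Inboard diesel generator 2 is down=not → not all inputs occur → does not occur.
UPS chain fails [OR]: Generator path fails=occurs, Distribution tier lost=not, Utility feed lost=not → at least one input occurs → occurs.
Data center power outage [AND]: UPS chain fails=occurs, Forward automatic transfer switch 2 degraded=occurs → all inputs occur → occurs.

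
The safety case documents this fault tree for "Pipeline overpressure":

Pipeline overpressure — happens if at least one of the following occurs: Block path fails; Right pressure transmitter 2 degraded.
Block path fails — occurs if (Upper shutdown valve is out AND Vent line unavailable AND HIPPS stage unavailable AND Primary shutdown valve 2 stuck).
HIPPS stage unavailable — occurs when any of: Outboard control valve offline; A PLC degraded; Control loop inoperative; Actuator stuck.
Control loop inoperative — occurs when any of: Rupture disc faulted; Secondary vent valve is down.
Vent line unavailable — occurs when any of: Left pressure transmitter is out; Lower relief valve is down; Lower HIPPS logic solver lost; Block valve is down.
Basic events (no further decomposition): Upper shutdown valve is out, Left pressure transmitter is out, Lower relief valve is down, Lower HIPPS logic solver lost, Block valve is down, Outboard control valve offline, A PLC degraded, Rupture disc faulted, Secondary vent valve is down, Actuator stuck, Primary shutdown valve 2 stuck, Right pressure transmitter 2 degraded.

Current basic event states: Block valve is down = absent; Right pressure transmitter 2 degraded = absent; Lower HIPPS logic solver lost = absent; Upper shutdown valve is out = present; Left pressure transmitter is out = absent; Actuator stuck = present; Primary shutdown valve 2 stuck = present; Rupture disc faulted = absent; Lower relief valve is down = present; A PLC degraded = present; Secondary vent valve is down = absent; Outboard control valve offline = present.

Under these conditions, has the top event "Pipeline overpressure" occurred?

Yes

Vent line unavailable [OR]: Left pressure transmitter is out=not, Lower relief valve is down=occurs, Lower HIPPS logic solver lost=not, Block valve is down=not → at least one input occurs → occurs.
Control loop inoperative [OR]: Rupture disc faulted=not, Secondary vent valve is down=not → no input occurs → does not occur.
HIPPS stage unavailable [OR]: Outboard control valve offline=occurs, A PLC degraded=occurs, Control loop inoperative=not, Actuator stuck=occurs → at least one input occurs → occurs.
Block path fails [AND]: Upper shutdown valve is out=occurs, Vent line unavailable=occurs, HIPPS stage unavailable=occurs, Primary shutdown valve 2 stuck=occurs → all inputs occur → occurs.
Pipeline overpressure [OR]: Block path fails=occurs, Right pressure transmitter 2 degraded=not → at least one input occurs → occurs.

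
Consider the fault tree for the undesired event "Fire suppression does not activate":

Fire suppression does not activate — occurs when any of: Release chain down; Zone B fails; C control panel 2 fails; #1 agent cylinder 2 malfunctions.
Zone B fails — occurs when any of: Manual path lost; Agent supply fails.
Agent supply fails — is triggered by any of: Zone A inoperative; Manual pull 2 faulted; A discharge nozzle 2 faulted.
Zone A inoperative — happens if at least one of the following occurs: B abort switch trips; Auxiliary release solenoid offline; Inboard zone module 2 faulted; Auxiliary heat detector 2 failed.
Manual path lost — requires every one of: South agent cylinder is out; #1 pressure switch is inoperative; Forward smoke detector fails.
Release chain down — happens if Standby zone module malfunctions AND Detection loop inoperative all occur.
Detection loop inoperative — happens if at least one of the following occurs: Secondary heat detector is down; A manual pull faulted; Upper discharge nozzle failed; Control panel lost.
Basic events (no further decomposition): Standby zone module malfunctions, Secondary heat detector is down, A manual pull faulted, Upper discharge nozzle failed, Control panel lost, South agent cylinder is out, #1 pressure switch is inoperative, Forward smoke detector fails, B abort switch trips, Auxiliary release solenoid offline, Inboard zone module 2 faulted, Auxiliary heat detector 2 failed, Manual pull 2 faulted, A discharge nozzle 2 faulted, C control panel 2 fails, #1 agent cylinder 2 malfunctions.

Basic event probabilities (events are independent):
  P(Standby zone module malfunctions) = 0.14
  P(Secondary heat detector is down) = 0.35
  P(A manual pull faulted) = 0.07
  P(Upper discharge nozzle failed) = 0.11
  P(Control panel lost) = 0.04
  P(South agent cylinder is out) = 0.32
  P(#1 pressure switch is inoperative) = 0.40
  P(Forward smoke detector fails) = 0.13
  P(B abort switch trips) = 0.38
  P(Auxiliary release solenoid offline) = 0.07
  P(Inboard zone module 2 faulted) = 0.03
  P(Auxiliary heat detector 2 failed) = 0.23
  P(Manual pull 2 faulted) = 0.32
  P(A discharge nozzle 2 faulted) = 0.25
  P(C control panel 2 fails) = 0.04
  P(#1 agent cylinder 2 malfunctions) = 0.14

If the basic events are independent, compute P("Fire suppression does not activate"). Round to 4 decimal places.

0.8338

P(Detection loop inoperative) [OR] = 1 − (1−0.35) × (1−0.07) × (1−0.11) × (1−0.04) = 0.483515
P(Release chain down) [AND] = 0.14 × 0.483515 = 0.067692
P(Manual path lost) [AND] = 0.32 × 0.40 × 0.13 = 0.016640
P(Zone A inoperative) [OR] = 1 − (1−0.38) × (1−0.07) × (1−0.03) × (1−0.23) = 0.569337
P(Agent supply fails) [OR] = 1 − (1−0.569337) × (1−0.32) × (1−0.25) = 0.780362
P(Zone B fails) [OR] = 1 − (1−0.016640) × (1−0.780362) = 0.784017
P(Fire suppression does not activate) [OR] = 1 − (1−0.067692) × (1−0.784017) × (1−0.04) × (1−0.14) = 0.833755
Rounded to 4 decimal places: P(Fire suppression does not activate) ≈ 0.8338.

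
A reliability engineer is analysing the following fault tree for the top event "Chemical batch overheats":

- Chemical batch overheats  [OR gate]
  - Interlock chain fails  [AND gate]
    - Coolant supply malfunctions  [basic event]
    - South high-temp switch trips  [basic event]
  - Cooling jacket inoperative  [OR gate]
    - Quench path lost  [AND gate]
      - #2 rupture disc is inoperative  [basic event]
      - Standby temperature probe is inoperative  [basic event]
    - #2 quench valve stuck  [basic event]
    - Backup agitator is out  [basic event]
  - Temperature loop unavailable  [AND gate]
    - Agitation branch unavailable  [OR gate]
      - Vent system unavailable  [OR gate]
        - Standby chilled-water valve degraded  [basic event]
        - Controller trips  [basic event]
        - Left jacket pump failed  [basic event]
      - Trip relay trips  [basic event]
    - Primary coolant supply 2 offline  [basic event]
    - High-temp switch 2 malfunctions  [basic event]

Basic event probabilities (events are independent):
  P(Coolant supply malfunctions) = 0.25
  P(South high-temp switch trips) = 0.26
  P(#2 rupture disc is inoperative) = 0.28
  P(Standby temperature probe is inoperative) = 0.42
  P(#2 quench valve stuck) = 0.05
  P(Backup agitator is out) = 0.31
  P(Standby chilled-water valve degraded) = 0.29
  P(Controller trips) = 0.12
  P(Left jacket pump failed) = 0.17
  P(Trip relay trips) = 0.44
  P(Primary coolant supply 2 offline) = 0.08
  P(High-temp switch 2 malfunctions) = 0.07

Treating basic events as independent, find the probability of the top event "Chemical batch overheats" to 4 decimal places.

0.4613

P(Interlock chain fails) [AND] = 0.25 × 0.26 = 0.065000
P(Quench path lost) [AND] = 0.28 × 0.42 = 0.117600
P(Cooling jacket inoperative) [OR] = 1 − (1−0.117600) × (1−0.05) × (1−0.31) = 0.421587
P(Vent system unavailable) [OR] = 1 − (1−0.29) × (1−0.12) × (1−0.17) = 0.481416
P(Agitation branch unavailable) [OR] = 1 − (1−0.481416) × (1−0.44) = 0.709593
P(Temperature loop unavailable) [AND] = 0.709593 × 0.08 × 0.07 = 0.003974
P(Chemical batch overheats) [OR] = 1 − (1−0.065000) × (1−0.421587) × (1−0.003974) = 0.461333
Rounded to 4 decimal places: P(Chemical batch overheats) ≈ 0.4613.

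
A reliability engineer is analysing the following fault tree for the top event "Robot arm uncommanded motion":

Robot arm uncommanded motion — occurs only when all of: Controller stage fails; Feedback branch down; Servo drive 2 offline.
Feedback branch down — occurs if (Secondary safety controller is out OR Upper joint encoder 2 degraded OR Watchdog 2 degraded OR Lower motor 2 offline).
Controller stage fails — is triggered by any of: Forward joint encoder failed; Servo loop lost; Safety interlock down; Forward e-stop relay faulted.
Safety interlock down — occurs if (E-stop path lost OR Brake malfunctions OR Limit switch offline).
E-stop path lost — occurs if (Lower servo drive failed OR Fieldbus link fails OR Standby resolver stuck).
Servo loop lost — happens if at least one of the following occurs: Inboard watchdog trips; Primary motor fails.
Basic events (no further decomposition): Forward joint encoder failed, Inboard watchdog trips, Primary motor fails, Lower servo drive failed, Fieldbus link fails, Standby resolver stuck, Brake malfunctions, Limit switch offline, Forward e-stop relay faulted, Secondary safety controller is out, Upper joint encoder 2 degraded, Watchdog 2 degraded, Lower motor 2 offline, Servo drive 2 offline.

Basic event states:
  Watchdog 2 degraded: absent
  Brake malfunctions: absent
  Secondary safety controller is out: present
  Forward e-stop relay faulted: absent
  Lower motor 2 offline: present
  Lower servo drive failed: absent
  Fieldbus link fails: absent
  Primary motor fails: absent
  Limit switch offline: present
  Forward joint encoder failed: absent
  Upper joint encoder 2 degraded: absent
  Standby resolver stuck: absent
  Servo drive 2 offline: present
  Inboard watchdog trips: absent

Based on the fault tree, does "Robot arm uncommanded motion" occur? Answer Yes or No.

Yes

Servo loop lost [OR]: Inboard watchdog trips=not, Primary motor fails=not → no input occurs → does not occur.
E-stop path lost [OR]: Lower servo drive failed=not, Fieldbus link fails=not, Standby resolver stuck=not → no input occurs → does not occur.
Safety interlock down [OR]: E-stop path lost=not, Brake malfunctions=not, Limit switch offline=occurs → at least one input occurs → occurs.
Controller stage fails [OR]: Forward joint encoder failed=not, Servo loop lost=not, Safety interlock down=occurs, Forward e-stop relay faulted=not → at least one input occurs → occurs.
Feedback branch down [OR]: Secondary safety controller is out=occurs, Upper joint encoder 2 degraded=not, Watchdog 2 degraded=not, Lower motor 2 offline=occurs → at least one input occurs → occurs.
Robot arm uncommanded motion [AND]: Controller stage fails=occurs, Feedback branch down=occurs, Servo drive 2 offline=occurs → all inputs occur → occurs.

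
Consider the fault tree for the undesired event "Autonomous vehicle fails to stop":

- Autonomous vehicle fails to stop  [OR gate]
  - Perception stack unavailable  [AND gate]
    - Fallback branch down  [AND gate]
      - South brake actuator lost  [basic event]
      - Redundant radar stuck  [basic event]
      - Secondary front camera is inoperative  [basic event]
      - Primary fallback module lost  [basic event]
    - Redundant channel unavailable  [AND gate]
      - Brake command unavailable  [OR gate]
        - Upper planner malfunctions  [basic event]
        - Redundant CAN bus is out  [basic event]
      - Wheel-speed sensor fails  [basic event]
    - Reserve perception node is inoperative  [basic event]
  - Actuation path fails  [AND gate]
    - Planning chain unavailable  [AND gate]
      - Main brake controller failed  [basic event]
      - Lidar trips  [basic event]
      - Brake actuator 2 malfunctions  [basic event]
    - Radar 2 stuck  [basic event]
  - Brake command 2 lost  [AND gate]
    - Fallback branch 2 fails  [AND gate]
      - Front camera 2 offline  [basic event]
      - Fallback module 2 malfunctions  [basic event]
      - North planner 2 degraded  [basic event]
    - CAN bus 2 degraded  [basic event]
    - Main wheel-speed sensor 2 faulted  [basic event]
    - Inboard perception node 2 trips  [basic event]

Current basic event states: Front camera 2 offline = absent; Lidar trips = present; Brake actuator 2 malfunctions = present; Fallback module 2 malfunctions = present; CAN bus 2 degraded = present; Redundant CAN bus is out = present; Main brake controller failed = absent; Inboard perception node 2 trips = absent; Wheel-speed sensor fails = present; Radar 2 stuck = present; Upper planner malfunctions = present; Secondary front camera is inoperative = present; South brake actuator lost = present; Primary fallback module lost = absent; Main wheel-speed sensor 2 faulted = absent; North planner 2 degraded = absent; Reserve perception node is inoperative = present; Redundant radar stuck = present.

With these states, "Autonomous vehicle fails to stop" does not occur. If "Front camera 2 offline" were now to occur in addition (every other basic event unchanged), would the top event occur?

No

Counterfactual: set "Front camera 2 offline" to occurred.
Fallback branch down [AND]: South brake actuator lost=occurs, Redundant radar stuck=occurs, Secondary front camera is inoperative=occurs, Primary fallback module lost=not → not all inputs occur → does not occur.
Brake command unavailable [OR]: Upper planner malfunctions=occurs, Redundant CAN bus is out=occurs → at least one input occurs → occurs.
Redundant channel unavailable [AND]: Brake command unavailable=occurs, Wheel-speed sensor fails=occurs → all inputs occur → occurs.
Perception stack unavailable [AND]: Fallback branch down=not, Redundant channel unavailable=occurs, Reserve perception node is inoperative=occurs → not all inputs occur → does not occur.
Planning chain unavailable [AND]: Main brake controller failed=not, Lidar trips=occurs, Brake actuator 2 malfunctions=occurs → not all inputs occur → does not occur.
Actuation path fails [AND]: Planning chain unavailable=not, Radar 2 stuck=occurs → not all inputs occur → does not occur.
Fallback branch 2 fails [AND]: Front camera 2 offline=occurs, Fallback module 2 malfunctions=occurs, North planner 2 degraded=not → not all inputs occur → does not occur.
Brake command 2 lost [AND]: Fallback branch 2 fails=not, CAN bus 2 degraded=occurs, Main wheel-speed sensor 2 faulted=not, Inboard perception node 2 trips=not → not all inputs occur → does not occur.
Autonomous vehicle fails to stop [OR]: Perception stack unavailable=not, Actuation path fails=not, Brake command 2 lost=not → no input occurs → does not occur.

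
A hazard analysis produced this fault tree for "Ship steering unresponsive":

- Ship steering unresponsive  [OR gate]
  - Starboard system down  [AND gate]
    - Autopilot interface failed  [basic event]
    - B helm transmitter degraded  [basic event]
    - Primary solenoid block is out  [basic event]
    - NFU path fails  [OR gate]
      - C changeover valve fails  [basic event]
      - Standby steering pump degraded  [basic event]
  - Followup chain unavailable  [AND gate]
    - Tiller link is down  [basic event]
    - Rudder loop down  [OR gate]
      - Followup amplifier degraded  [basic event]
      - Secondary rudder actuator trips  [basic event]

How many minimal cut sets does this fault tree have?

NFU path fails [OR]: union of children's cut sets → 2 cut set(s).
Starboard system down [AND]: one cut set from each child combined → 1 × 1 × 1 × 2 = 2 cut set(s).
Rudder loop down [OR]: union of children's cut sets → 2 cut set(s).
Followup chain unavailable [AND]: one cut set from each child combined → 1 × 2 = 2 cut set(s).
Ship steering unresponsive [OR]: union of children's cut sets → 4 cut set(s).
Minimal cut sets: {Autopilot interface failed, B helm transmitter degraded, C changeover valve fails, Primary solenoid block is out}; {Autopilot interface failed, B helm transmitter degraded, Primary solenoid block is out, Standby steering pump degraded}; {Followup amplifier degraded, Tiller link is down}; {Secondary rudder actuator trips, Tiller link is down}.

4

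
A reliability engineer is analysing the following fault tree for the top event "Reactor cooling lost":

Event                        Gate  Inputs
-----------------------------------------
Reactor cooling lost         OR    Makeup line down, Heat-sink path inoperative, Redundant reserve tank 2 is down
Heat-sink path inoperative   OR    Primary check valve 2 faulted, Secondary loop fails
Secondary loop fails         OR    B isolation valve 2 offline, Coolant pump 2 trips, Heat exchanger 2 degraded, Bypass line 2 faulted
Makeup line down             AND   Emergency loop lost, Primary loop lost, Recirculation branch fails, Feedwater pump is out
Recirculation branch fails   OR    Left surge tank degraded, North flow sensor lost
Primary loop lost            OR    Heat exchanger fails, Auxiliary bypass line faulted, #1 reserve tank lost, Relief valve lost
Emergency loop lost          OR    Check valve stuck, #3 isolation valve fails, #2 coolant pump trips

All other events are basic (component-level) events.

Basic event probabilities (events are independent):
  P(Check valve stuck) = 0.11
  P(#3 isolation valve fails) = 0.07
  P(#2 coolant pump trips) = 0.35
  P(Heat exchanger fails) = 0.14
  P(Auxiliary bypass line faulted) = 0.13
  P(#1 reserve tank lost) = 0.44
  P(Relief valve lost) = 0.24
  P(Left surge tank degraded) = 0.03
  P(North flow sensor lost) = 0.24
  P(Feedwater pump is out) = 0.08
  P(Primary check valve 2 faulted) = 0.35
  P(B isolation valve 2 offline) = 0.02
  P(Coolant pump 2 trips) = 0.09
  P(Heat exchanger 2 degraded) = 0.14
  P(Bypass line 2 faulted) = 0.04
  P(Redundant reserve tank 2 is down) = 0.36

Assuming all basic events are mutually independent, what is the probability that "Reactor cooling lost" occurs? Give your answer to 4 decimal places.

0.6957

P(Emergency loop lost) [OR] = 1 − (1−0.11) × (1−0.07) × (1−0.35) = 0.461995
P(Primary loop lost) [OR] = 1 − (1−0.14) × (1−0.13) × (1−0.44) × (1−0.24) = 0.681566
P(Recirculation branch fails) [OR] = 1 − (1−0.03) × (1−0.24) = 0.262800
P(Makeup line down) [AND] = 0.461995 × 0.681566 × 0.262800 × 0.08 = 0.006620
P(Secondary loop fails) [OR] = 1 − (1−0.02) × (1−0.09) × (1−0.14) × (1−0.04) = 0.263730
P(Heat-sink path inoperative) [OR] = 1 − (1−0.35) × (1−0.263730) = 0.521425
P(Reactor cooling lost) [OR] = 1 − (1−0.006620) × (1−0.521425) × (1−0.36) = 0.695740
Rounded to 4 decimal places: P(Reactor cooling lost) ≈ 0.6957.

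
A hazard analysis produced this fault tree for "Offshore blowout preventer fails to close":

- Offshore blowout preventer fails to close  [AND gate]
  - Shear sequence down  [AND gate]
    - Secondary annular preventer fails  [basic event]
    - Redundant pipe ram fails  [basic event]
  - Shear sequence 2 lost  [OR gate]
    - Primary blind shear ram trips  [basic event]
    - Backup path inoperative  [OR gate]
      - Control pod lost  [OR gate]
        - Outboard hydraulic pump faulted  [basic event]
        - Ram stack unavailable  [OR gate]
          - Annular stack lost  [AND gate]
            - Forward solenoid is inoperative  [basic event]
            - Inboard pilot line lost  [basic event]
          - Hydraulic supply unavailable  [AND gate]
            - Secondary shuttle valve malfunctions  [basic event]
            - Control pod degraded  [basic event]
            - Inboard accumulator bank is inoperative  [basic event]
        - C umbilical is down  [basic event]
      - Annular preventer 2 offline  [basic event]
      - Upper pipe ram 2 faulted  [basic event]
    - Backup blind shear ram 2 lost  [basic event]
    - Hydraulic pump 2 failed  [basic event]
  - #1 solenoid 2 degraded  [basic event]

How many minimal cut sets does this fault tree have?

9

Shear sequence down [AND]: one cut set from each child combined → 1 × 1 = 1 cut set(s).
Annular stack lost [AND]: one cut set from each child combined → 1 × 1 = 1 cut set(s).
Hydraulic supply unavailable [AND]: one cut set from each child combined → 1 × 1 × 1 = 1 cut set(s).
Ram stack unavailable [OR]: union of children's cut sets → 2 cut set(s).
Control pod lost [OR]: union of children's cut sets → 4 cut set(s).
Backup path inoperative [OR]: union of children's cut sets → 6 cut set(s).
Shear sequence 2 lost [OR]: union of children's cut sets → 9 cut set(s).
Offshore blowout preventer fails to close [AND]: one cut set from each child combined → 1 × 9 × 1 = 9 cut set(s).
Minimal cut sets: {#1 solenoid 2 degraded, Primary blind shear ram trips, Redundant pipe ram fails, Secondary annular preventer fails}; {#1 solenoid 2 degraded, Outboard hydraulic pump faulted, Redundant pipe ram fails, Secondary annular preventer fails}; {#1 solenoid 2 degraded, Forward solenoid is inoperative, Inboard pilot line lost, Redundant pipe ram fails, Secondary annular preventer fails}; {#1 solenoid 2 degraded, Control pod degraded, Inboard accumulator bank is inoperative, Redundant pipe ram fails, Secondary annular preventer fails, Secondary shuttle valve malfunctions}; {#1 solenoid 2 degraded, C umbilical is down, Redundant pipe ram fails, Secondary annular preventer fails}; {#1 solenoid 2 degraded, Annular preventer 2 offline, Redundant pipe ram fails, Secondary annular preventer fails}; {#1 solenoid 2 degraded, Redundant pipe ram fails, Secondary annular preventer fails, Upper pipe ram 2 faulted}; {#1 solenoid 2 degraded, Backup blind shear ram 2 lost, Redundant pipe ram fails, Secondary annular preventer fails}; {#1 solenoid 2 degraded, Hydraulic pump 2 failed, Redundant pipe ram fails, Secondary annular preventer fails}.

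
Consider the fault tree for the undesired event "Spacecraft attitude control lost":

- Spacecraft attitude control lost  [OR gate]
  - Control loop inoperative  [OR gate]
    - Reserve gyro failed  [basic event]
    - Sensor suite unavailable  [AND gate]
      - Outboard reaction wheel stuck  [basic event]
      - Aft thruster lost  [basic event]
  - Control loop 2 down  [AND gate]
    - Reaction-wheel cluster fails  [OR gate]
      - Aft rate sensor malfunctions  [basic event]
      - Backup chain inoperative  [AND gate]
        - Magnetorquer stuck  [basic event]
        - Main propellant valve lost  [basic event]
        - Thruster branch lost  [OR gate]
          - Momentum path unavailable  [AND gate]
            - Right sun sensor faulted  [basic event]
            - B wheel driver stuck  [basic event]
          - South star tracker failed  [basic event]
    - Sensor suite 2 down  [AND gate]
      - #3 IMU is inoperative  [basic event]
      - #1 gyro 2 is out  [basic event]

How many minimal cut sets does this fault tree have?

Sensor suite unavailable [AND]: one cut set from each child combined → 1 × 1 = 1 cut set(s).
Control loop inoperative [OR]: union of children's cut sets → 2 cut set(s).
Momentum path unavailable [AND]: one cut set from each child combined → 1 × 1 = 1 cut set(s).
Thruster branch lost [OR]: union of children's cut sets → 2 cut set(s).
Backup chain inoperative [AND]: one cut set from each child combined → 1 × 1 × 2 = 2 cut set(s).
Reaction-wheel cluster fails [OR]: union of children's cut sets → 3 cut set(s).
Sensor suite 2 down [AND]: one cut set from each child combined → 1 × 1 = 1 cut set(s).
Control loop 2 down [AND]: one cut set from each child combined → 3 × 1 = 3 cut set(s).
Spacecraft attitude control lost [OR]: union of children's cut sets → 5 cut set(s).
Minimal cut sets: {Reserve gyro failed}; {Aft thruster lost, Outboard reaction wheel stuck}; {#1 gyro 2 is out, #3 IMU is inoperative, Aft rate sensor malfunctions}; {#1 gyro 2 is out, #3 IMU is inoperative, B wheel driver stuck, Magnetorquer stuck, Main propellant valve lost, Right sun sensor faulted}; {#1 gyro 2 is out, #3 IMU is inoperative, Magnetorquer stuck, Main propellant valve lost, South star tracker failed}.

5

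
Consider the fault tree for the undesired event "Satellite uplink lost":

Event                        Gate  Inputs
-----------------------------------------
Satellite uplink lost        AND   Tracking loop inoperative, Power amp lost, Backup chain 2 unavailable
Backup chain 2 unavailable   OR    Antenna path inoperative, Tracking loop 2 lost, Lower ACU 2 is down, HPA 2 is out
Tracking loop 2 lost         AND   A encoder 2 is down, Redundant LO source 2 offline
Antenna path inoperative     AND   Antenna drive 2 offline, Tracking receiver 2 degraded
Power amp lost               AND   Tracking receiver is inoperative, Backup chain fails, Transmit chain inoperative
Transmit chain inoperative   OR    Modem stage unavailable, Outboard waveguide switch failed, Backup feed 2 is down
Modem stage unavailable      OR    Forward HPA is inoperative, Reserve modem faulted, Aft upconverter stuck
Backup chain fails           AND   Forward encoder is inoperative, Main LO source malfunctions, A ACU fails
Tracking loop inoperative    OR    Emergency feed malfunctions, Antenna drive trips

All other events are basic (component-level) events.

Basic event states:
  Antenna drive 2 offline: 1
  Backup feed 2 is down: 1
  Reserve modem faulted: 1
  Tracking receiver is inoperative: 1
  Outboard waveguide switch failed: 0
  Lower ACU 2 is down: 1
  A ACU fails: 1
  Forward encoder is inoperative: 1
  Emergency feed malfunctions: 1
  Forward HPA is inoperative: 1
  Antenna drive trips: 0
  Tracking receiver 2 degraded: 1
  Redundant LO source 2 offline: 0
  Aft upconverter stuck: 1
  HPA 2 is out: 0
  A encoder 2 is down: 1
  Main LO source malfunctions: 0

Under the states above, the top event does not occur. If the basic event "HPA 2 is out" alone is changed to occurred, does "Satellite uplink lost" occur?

Counterfactual: set "HPA 2 is out" to occurred.
Tracking loop inoperative [OR]: Emergency feed malfunctions=occurs, Antenna drive trips=not → at least one input occurs → occurs.
Backup chain fails [AND]: Forward encoder is inoperative=occurs, Main LO source malfunctions=not, A ACU fails=occurs → not all inputs occur → does not occur.
Modem stage unavailable [OR]: Forward HPA is inoperative=occurs, Reserve modem faulted=occurs, Aft upconverter stuck=occurs → at least one input occurs → occurs.
Transmit chain inoperative [OR]: Modem stage unavailable=occurs, Outboard waveguide switch failed=not, Backup feed 2 is down=occurs → at least one input occurs → occurs.
Power amp lost [AND]: Tracking receiver is inoperative=occurs, Backup chain fails=not, Transmit chain inoperative=occurs → not all inputs occur → does not occur.
Antenna path inoperative [AND]: Antenna drive 2 offline=occurs, Tracking receiver 2 degraded=occurs → all inputs occur → occurs.
Tracking loop 2 lost [AND]: A encoder 2 is down=occurs, Redundant LO source 2 offline=not → not all inputs occur → does not occur.
Backup chain 2 unavailable [OR]: Antenna path inoperative=occurs, Tracking loop 2 lost=not, Lower ACU 2 is down=occurs, HPA 2 is out=occurs → at least one input occurs → occurs.
Satellite uplink lost [AND]: Tracking loop inoperative=occurs, Power amp lost=not, Backup chain 2 unavailable=occurs → not all inputs occur → does not occur.

No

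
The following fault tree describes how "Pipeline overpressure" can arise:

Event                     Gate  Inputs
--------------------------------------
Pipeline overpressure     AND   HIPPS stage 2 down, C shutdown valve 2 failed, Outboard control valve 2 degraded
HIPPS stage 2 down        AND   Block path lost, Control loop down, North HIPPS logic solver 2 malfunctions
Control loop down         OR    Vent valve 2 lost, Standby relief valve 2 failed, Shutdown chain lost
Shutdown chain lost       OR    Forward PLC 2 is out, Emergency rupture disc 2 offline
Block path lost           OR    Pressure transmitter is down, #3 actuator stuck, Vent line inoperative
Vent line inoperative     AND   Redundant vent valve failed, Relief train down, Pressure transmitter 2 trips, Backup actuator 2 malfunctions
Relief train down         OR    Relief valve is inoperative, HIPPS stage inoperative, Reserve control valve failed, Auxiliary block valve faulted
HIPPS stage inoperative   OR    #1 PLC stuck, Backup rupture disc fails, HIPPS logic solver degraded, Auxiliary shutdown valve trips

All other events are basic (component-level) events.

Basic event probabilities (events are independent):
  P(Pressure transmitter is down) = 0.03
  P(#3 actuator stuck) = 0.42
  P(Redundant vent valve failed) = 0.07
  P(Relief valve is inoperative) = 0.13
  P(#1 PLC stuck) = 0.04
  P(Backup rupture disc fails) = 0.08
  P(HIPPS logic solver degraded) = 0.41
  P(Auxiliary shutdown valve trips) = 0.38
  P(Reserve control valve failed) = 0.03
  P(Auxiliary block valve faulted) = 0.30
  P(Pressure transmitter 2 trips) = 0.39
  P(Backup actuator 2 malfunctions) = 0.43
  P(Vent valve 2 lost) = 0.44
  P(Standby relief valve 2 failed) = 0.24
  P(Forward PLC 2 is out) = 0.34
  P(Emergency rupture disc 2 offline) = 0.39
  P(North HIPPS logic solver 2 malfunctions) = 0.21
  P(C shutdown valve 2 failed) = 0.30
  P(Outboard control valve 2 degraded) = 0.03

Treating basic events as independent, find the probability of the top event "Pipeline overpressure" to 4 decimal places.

P(HIPPS stage inoperative) [OR] = 1 − (1−0.04) × (1−0.08) × (1−0.41) × (1−0.38) = 0.676925
P(Relief train down) [OR] = 1 − (1−0.13) × (1−0.676925) × (1−0.03) × (1−0.30) = 0.809150
P(Vent line inoperative) [AND] = 0.07 × 0.809150 × 0.39 × 0.43 = 0.009499
P(Block path lost) [OR] = 1 − (1−0.03) × (1−0.42) × (1−0.009499) = 0.442744
P(Shutdown chain lost) [OR] = 1 − (1−0.34) × (1−0.39) = 0.597400
P(Control loop down) [OR] = 1 − (1−0.44) × (1−0.24) × (1−0.597400) = 0.828653
P(HIPPS stage 2 down) [AND] = 0.442744 × 0.828653 × 0.21 = 0.077045
P(Pipeline overpressure) [AND] = 0.077045 × 0.30 × 0.03 = 0.000693
Rounded to 4 decimal places: P(Pipeline overpressure) ≈ 0.0007.

0.0007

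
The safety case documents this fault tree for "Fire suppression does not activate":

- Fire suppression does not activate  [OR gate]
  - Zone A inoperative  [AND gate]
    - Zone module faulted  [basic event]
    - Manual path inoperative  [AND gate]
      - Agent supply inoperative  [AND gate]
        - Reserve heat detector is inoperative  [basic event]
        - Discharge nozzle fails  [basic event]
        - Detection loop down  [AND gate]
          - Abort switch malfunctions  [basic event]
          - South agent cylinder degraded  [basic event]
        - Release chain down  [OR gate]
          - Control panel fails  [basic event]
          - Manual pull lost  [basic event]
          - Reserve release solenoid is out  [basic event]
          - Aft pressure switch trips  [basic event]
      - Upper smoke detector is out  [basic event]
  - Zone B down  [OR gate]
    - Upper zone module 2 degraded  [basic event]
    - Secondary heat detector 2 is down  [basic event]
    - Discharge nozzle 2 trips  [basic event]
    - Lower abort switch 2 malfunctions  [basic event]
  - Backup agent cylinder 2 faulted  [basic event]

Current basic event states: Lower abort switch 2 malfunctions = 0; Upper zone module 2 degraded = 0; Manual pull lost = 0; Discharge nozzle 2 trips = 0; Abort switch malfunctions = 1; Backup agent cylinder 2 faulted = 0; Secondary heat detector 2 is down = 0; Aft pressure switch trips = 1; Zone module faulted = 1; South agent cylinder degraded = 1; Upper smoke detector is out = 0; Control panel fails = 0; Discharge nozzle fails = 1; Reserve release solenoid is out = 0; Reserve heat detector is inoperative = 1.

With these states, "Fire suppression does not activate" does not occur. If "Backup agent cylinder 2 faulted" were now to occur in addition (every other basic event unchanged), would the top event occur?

Yes

Counterfactual: set "Backup agent cylinder 2 faulted" to occurred.
Detection loop down [AND]: Abort switch malfunctions=occurs, South agent cylinder degraded=occurs → all inputs occur → occurs.
Release chain down [OR]: Control panel fails=not, Manual pull lost=not, Reserve release solenoid is out=not, Aft pressure switch trips=occurs → at least one input occurs → occurs.
Agent supply inoperative [AND]: Reserve heat detector is inoperative=occurs, Discharge nozzle fails=occurs, Detection loop down=occurs, Release chain down=occurs → all inputs occur → occurs.
Manual path inoperative [AND]: Agent supply inoperative=occurs, Upper smoke detector is out=not → not all inputs occur → does not occur.
Zone A inoperative [AND]: Zone module faulted=occurs, Manual path inoperative=not → not all inputs occur → does not occur.
Zone B down [OR]: Upper zone module 2 degraded=not, Secondary heat detector 2 is down=not, Discharge nozzle 2 trips=not, Lower abort switch 2 malfunctions=not → no input occurs → does not occur.
Fire suppression does not activate [OR]: Zone A inoperative=not, Zone B down=not, Backup agent cylinder 2 faulted=occurs → at least one input occurs → occurs.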